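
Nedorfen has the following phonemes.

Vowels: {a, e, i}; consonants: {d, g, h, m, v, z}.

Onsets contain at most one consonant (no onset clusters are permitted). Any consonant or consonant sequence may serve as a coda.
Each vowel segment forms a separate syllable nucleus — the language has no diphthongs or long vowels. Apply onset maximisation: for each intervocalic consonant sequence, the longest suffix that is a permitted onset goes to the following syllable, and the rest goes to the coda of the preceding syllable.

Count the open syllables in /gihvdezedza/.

2

Nuclei (vowels): i, e, e, a → 4 syllables.
Between /i/ (V1) and /e/ (V2): cluster /hvd/ — the longest permitted-onset suffix is /d/; onset = /d/, preceding coda = /hv/.
Between /e/ (V2) and /e/ (V3): /z/ is a single consonant, so it becomes the next onset.
Between /e/ (V3) and /a/ (V4): /dz/ splits as /d/ + /z/ (/z/ is the longest suffix that is a licit onset).
Syllabification: gihv.de.zed.za.
Classifying each syllable: /gihv/ (closed), /de/ (open), /zed/ (closed), /za/ (open).
Open syllables: 2.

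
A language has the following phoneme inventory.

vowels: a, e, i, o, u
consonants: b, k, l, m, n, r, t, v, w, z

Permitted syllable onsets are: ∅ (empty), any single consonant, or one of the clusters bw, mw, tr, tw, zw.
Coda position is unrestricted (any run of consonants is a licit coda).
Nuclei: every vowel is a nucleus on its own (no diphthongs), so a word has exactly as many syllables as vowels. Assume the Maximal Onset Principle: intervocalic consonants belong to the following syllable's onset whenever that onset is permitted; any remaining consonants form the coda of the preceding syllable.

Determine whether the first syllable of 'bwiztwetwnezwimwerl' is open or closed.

closed

The vowels are i, e, e, i, e — 5 nuclei, so 5 syllables.
/i…e/ gap (V1→V2): /ztw/ — longest licit onset from the right is /tw/, leaving /z/ as coda.
/e…e/ gap (V2→V3): /twn/ — longest licit onset from the right is /n/, leaving /tw/ as coda.
/e…i/ gap (V3→V4): cluster /zw/ — /zw/ is itself a permitted onset, so the whole cluster goes right; preceding coda = ∅.
/i…e/ gap (V4→V5): /mw/ — entire cluster is a permitted onset → onset /mw/, coda ∅.
Putting it together: bwiz.twetw.ne.zwi.mwerl.
Syllable 1 is /bwiz/ with coda /z/, so it is closed.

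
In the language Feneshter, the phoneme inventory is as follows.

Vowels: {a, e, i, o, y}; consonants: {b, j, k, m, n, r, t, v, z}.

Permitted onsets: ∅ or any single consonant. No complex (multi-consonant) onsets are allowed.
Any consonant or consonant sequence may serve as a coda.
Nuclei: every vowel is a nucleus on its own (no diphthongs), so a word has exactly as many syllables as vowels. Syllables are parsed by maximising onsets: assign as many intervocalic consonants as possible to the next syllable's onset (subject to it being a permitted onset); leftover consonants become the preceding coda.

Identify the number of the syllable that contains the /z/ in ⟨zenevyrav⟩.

The vowels are e, e, y, a — 4 nuclei, so 4 syllables.
σ1/σ2 boundary: /n/ is a single consonant, so it becomes the next onset.
σ2/σ3 boundary: /v/ is a single consonant, so it becomes the next onset.
σ3/σ4 boundary: just /r/ — single C goes to the following onset.
So the parse is ze.ne.vy.rav.
The /z/ is in the onset of syllable 1 (/ze/).

1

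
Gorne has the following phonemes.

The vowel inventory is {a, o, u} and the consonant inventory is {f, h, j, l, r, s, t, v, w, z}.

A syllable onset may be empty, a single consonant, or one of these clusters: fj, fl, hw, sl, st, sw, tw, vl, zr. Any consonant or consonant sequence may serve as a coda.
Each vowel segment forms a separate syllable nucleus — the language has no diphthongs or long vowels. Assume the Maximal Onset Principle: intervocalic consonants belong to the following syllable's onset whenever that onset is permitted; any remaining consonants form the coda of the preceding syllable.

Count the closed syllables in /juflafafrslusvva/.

The vowels are u, a, a, u, a — 5 nuclei, so 5 syllables.
V1 /u/ – V2 /a/: /fl/ is a licit onset in full, so it all attaches to the next syllable.
V2 /a/ – V3 /a/: /f/ → onset of the next syllable (single consonants are always licit onsets).
V3 /a/ – V4 /u/: /frsl/ splits as /fr/ + /sl/ (/sl/ is the longest suffix that is a licit onset).
V4 /u/ – V5 /a/: /svv/ splits as /sv/ + /v/ (/v/ is the longest suffix that is a licit onset).
Syllabification: ju.fla.fafr.slusv.va.
Classifying each syllable: /ju/ (open), /fla/ (open), /fafr/ (closed), /slusv/ (closed), /va/ (open).
Closed syllables: 2.

2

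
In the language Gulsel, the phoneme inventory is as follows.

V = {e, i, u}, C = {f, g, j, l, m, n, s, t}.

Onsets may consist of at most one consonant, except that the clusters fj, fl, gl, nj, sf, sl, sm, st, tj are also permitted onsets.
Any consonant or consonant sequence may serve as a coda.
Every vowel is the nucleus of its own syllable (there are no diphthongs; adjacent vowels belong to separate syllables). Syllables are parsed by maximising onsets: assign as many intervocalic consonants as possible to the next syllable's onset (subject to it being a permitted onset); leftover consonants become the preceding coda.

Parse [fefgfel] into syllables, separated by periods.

fefg.fel

Nuclei (vowels): e, e → 2 syllables.
V1 /e/ – V2 /e/: /fgf/ splits as /fg/ + /f/ (/f/ is the longest suffix that is a licit onset).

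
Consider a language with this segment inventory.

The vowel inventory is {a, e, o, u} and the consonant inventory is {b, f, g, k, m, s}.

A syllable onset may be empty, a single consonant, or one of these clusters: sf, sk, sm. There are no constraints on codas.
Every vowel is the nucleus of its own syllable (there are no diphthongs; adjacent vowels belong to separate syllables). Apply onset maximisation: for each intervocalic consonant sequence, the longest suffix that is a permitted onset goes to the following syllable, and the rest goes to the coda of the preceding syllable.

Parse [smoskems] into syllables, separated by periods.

smo.skems

The vowels are o, e — 2 nuclei, so 2 syllables.
Between /o/ (V1) and /e/ (V2): /sk/ is a licit onset in full, so it all attaches to the next syllable.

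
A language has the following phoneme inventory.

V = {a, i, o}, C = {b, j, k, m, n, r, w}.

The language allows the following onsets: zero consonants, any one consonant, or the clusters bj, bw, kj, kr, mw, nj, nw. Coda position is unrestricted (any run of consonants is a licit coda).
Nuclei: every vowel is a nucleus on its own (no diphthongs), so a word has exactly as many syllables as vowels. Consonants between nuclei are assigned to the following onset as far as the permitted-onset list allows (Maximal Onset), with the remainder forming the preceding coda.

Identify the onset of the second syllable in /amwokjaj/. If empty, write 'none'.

Nuclei (vowels): a, o, a → 3 syllables.
/a…o/ gap (V1→V2): /mw/ — entire cluster is a permitted onset → onset /mw/, coda ∅.
/o…a/ gap (V2→V3): /kj/ — entire cluster is a permitted onset → onset /kj/, coda ∅.
Putting it together: a.mwo.kjaj.
Syllable 2 is /mwo/: onset /mw/, nucleus /o/, coda ∅.

mw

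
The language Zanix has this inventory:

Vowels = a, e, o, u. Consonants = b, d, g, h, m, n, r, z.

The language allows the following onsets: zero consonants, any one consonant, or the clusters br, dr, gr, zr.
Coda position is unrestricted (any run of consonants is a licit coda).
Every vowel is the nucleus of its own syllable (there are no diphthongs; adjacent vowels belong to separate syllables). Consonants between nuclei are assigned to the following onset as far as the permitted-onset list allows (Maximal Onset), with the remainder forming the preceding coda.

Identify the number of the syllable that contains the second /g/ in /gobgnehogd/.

Vowels present: o, e, o; each is a nucleus, giving 3 syllables.
/o…e/ gap (V1→V2): /bgn/ — longest licit onset from the right is /n/, leaving /bg/ as coda.
/e…o/ gap (V2→V3): /h/ → onset of the next syllable (single consonants are always licit onsets).
Putting it together: gobg.ne.hogd.
The second /g/ is in the coda of syllable 1 (/gobg/).

1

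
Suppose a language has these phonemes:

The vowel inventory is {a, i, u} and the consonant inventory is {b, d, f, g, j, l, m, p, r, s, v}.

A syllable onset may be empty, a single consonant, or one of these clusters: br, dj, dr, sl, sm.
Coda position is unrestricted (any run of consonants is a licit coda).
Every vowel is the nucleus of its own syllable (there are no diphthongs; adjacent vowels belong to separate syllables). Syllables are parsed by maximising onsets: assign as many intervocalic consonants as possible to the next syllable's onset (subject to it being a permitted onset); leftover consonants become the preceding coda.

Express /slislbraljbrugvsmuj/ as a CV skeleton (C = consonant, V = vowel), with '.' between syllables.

CCVCC.CCVCC.CCVCC.CCVC

Vowels present: i, a, u, u; each is a nucleus, giving 4 syllables.
Between /i/ (V1) and /a/ (V2): /slbr/ splits as /sl/ + /br/ (/br/ is the longest suffix that is a licit onset).
Between /a/ (V2) and /u/ (V3): /ljbr/; trying suffixes from longest down, /br/ is the first permitted one, so coda /lj/ | onset /br/.
Between /u/ (V3) and /u/ (V4): /gvsm/ splits as /gv/ + /sm/ (/sm/ is the longest suffix that is a licit onset).
Result: slisl.bralj.brugv.smuj.
Mapping each syllable to C/V: /slisl/ → CCVCC, /bralj/ → CCVCC, /brugv/ → CCVCC, /smuj/ → CCVC.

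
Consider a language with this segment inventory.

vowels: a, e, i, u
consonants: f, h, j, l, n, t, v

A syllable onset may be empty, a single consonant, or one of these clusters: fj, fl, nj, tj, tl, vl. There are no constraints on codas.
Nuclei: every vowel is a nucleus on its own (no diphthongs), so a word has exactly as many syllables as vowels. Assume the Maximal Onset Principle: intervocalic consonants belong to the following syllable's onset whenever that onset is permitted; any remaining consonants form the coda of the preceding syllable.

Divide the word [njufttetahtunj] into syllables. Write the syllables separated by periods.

njuft.te.tah.tunj

Vowels present: u, e, a, u; each is a nucleus, giving 4 syllables.
σ1/σ2 boundary: /ftt/; trying suffixes from longest down, /t/ is the first permitted one, so coda /ft/ | onset /t/.
σ2/σ3 boundary: just /t/ — single C goes to the following onset.
σ3/σ4 boundary: /ht/; trying suffixes from longest down, /t/ is the first permitted one, so coda /h/ | onset /t/.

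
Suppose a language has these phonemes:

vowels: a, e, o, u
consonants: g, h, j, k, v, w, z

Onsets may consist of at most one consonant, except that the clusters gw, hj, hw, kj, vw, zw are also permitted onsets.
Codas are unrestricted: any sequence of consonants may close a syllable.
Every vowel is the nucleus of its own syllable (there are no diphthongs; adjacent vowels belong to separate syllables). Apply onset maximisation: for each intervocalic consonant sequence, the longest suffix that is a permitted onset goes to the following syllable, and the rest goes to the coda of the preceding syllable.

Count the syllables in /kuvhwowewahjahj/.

The vowels are u, o, e, a, a — 5 nuclei, so 5 syllables.

5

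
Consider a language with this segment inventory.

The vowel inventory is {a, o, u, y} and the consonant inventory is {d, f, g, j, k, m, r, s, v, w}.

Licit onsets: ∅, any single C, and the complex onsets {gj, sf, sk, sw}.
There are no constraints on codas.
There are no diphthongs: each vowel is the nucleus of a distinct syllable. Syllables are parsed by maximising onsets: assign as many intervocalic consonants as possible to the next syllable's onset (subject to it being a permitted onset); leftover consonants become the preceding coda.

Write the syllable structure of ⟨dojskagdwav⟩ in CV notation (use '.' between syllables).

Vowels present: o, a, a; each is a nucleus, giving 3 syllables.
σ1/σ2 boundary: /jsk/ splits as /j/ + /sk/ (/sk/ is the longest suffix that is a licit onset).
σ2/σ3 boundary: /gdw/; trying suffixes from longest down, /w/ is the first permitted one, so coda /gd/ | onset /w/.
Result: doj.skagd.wav.
Mapping each syllable to C/V: /doj/ → CVC, /skagd/ → CCVCC, /wav/ → CVC.

CVC.CCVCC.CVC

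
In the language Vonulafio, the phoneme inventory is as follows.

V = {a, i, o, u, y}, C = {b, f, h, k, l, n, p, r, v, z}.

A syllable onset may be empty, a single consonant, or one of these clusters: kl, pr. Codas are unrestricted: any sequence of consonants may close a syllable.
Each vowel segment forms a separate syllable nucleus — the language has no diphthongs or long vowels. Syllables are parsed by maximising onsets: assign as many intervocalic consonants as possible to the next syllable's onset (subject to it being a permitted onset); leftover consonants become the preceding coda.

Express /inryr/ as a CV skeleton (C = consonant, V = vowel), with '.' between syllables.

The vowels are i, y — 2 nuclei, so 2 syllables.
Between /i/ (V1) and /y/ (V2): /nr/ splits as /n/ + /r/ (/r/ is the longest suffix that is a licit onset).
Syllabification: in.ryr.
Mapping each syllable to C/V: /in/ → VC, /ryr/ → CVC.

VC.CVC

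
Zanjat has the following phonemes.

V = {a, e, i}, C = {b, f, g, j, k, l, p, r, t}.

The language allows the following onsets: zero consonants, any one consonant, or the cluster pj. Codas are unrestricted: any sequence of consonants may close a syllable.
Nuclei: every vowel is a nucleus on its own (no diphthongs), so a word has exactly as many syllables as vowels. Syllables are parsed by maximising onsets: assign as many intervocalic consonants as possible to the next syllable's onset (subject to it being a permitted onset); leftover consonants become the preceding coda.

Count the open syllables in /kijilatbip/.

Nuclei (vowels): i, i, a, i → 4 syllables.
V1 /i/ – V2 /i/: /j/ is a single consonant, so it becomes the next onset.
V2 /i/ – V3 /a/: /l/ → onset of the next syllable (single consonants are always licit onsets).
V3 /a/ – V4 /i/: /tb/; trying suffixes from longest down, /b/ is the first permitted one, so coda /t/ | onset /b/.
So the parse is ki.ji.lat.bip.
Classifying each syllable: /ki/ (open), /ji/ (open), /lat/ (closed), /bip/ (closed).
Open syllables: 2.

2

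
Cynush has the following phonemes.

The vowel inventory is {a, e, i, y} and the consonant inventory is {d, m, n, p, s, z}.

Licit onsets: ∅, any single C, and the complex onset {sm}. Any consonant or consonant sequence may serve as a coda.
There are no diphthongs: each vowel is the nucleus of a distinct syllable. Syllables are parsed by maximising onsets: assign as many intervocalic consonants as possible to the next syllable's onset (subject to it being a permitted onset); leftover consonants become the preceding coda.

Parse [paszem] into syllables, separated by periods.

Vowels present: a, e; each is a nucleus, giving 2 syllables.
V1 /a/ – V2 /e/: /sz/ — longest licit onset from the right is /z/, leaving /s/ as coda.

pas.zem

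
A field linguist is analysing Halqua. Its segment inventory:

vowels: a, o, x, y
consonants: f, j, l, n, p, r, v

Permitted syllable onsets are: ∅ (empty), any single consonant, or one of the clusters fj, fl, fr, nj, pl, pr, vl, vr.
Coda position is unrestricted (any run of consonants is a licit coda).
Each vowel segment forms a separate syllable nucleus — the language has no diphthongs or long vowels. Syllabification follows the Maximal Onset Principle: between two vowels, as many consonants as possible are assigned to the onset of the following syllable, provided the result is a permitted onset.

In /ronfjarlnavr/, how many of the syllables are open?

0

The vowels are o, a, a — 3 nuclei, so 3 syllables.
σ1/σ2 boundary: cluster /nfj/ — the longest permitted-onset suffix is /fj/; onset = /fj/, preceding coda = /n/.
σ2/σ3 boundary: /rln/ splits as /rl/ + /n/ (/n/ is the longest suffix that is a licit onset).
So the parse is ron.fjarl.navr.
Classifying each syllable: /ron/ (closed), /fjarl/ (closed), /navr/ (closed).
Open syllables: 0.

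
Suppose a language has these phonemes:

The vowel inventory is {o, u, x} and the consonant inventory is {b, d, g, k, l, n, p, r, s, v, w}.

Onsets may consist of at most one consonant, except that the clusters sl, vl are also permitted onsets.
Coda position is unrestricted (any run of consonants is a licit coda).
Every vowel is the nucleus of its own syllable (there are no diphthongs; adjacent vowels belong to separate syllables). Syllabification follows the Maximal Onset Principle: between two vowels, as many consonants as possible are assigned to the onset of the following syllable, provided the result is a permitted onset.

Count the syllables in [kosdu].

The vowels are o, u — 2 nuclei, so 2 syllables.

2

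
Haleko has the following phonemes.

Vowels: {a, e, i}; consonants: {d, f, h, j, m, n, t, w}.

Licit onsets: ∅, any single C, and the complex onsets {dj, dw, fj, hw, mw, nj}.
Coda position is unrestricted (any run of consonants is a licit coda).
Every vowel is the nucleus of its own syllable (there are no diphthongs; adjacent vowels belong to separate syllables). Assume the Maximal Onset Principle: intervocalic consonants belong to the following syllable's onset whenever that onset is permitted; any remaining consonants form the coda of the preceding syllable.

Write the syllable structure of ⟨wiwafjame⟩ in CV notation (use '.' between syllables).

CV.CV.CCV.CV

Nuclei (vowels): i, a, a, e → 4 syllables.
/i…a/ gap (V1→V2): just /w/ — single C goes to the following onset.
/a…a/ gap (V2→V3): /fj/ is a licit onset in full, so it all attaches to the next syllable.
/a…e/ gap (V3→V4): /m/ → onset of the next syllable (single consonants are always licit onsets).
Syllabification: wi.wa.fja.me.
Mapping each syllable to C/V: /wi/ → CV, /wa/ → CV, /fja/ → CCV, /me/ → CV.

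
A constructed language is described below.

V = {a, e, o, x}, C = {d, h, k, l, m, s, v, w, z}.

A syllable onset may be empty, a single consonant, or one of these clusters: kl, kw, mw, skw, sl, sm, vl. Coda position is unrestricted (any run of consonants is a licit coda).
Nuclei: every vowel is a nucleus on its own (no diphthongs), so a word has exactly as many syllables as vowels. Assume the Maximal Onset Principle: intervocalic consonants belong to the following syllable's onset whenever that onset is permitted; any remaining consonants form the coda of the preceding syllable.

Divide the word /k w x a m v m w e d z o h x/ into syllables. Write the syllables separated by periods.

Nuclei (vowels): x, a, e, o, x → 5 syllables.
V1 /x/ – V2 /a/: hiatus — the boundary sits between the two vowels.
V2 /a/ – V3 /e/: /mvmw/ splits as /mv/ + /mw/ (/mw/ is the longest suffix that is a licit onset).
V3 /e/ – V4 /o/: cluster /dz/ — the longest permitted-onset suffix is /z/; onset = /z/, preceding coda = /d/.
V4 /o/ – V5 /x/: /h/ → onset of the next syllable (single consonants are always licit onsets).

kwx.amv.mwed.zo.hx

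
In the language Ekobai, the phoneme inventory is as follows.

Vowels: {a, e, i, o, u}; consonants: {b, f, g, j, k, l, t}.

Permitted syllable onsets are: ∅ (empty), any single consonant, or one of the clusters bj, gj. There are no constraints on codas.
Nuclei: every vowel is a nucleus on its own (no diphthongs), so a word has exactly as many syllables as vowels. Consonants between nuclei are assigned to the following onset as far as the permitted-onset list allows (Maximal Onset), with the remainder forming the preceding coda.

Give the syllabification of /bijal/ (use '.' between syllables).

Nuclei (vowels): i, a → 2 syllables.
Between /i/ (V1) and /a/ (V2): /j/ is a single consonant, so it becomes the next onset.

bi.jal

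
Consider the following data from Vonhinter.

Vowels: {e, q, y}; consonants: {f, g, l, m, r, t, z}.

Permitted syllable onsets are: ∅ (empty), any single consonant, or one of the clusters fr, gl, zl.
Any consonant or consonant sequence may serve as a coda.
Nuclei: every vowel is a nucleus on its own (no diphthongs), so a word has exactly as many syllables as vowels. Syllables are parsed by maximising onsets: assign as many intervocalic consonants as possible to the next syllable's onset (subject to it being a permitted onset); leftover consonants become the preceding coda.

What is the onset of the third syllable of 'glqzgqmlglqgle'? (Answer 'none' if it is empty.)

Nuclei (vowels): q, q, q, e → 4 syllables.
σ1/σ2 boundary: cluster /zg/ — the longest permitted-onset suffix is /g/; onset = /g/, preceding coda = /z/.
σ2/σ3 boundary: /mlgl/ — longest licit onset from the right is /gl/, leaving /ml/ as coda.
σ3/σ4 boundary: cluster /gl/ — /gl/ is itself a permitted onset, so the whole cluster goes right; preceding coda = ∅.
Putting it together: glqz.gqml.glq.gle.
Syllable 3 is /glq/: onset /gl/, nucleus /q/, coda ∅.

gl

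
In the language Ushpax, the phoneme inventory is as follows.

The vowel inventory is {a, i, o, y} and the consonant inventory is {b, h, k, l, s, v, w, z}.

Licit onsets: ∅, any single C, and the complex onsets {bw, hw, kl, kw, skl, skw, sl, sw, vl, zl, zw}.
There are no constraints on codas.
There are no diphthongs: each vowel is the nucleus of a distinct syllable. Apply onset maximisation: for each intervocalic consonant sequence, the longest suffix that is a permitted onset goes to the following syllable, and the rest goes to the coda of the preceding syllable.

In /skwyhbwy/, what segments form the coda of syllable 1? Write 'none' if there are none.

h

Nuclei (vowels): y, y → 2 syllables.
Between /y/ (V1) and /y/ (V2): /hbw/; trying suffixes from longest down, /bw/ is the first permitted one, so coda /h/ | onset /bw/.
Result: skwyh.bwy.
Syllable 1 is /skwyh/: onset /skw/, nucleus /y/, coda /h/.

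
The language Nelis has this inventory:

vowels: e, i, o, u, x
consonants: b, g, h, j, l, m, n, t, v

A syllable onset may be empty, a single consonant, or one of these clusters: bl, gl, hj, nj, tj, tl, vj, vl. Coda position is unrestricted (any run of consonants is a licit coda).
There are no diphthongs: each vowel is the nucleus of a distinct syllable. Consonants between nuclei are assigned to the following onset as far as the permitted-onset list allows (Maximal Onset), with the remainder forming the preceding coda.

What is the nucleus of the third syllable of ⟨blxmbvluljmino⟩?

Nuclei (vowels): x, u, i, o → 4 syllables.
The third nucleus (vowel 3 from the left) is /i/.

i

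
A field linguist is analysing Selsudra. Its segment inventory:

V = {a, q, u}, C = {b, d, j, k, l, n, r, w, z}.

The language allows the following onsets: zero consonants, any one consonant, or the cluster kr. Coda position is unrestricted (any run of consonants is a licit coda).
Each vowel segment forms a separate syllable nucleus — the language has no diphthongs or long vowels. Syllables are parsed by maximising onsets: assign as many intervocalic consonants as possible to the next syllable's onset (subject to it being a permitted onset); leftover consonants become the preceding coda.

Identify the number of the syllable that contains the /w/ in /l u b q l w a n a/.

3

Nuclei (vowels): u, q, a, a → 4 syllables.
V1 /u/ – V2 /q/: just /b/ — single C goes to the following onset.
V2 /q/ – V3 /a/: /lw/; trying suffixes from longest down, /w/ is the first permitted one, so coda /l/ | onset /w/.
V3 /a/ – V4 /a/: /n/ → onset of the next syllable (single consonants are always licit onsets).
Syllabification: lu.bql.wa.na.
The /w/ is in the onset of syllable 3 (/wa/).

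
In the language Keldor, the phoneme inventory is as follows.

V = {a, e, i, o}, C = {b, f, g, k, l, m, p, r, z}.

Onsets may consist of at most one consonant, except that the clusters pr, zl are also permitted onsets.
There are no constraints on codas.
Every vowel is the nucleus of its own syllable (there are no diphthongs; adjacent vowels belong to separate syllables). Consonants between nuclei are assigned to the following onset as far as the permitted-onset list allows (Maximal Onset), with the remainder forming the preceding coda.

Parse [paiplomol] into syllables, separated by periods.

pa.ip.lo.mol

The vowels are a, i, o, o — 4 nuclei, so 4 syllables.
V1 /a/ – V2 /i/: nothing intervenes; syllable break is V.V.
V2 /i/ – V3 /o/: /pl/ — longest licit onset from the right is /l/, leaving /p/ as coda.
V3 /o/ – V4 /o/: /m/ is a single consonant, so it becomes the next onset.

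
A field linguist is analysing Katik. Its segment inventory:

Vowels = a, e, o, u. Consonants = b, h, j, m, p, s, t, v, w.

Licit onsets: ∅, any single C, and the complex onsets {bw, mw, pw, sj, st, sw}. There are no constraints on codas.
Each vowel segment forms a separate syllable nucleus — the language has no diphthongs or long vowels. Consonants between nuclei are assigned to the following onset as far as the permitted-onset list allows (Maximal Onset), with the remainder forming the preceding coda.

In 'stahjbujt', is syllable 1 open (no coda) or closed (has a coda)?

closed

Vowels present: a, u; each is a nucleus, giving 2 syllables.
V1 /a/ – V2 /u/: /hjb/ — longest licit onset from the right is /b/, leaving /hj/ as coda.
Putting it together: stahj.bujt.
Syllable 1 is /stahj/ with coda /hj/, so it is closed.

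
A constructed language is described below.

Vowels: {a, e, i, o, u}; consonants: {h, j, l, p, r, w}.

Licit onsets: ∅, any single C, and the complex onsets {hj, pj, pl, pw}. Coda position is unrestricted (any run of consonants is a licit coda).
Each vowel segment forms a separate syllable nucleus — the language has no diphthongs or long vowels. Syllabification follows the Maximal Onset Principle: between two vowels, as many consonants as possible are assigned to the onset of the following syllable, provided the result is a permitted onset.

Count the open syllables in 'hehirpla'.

Nuclei (vowels): e, i, a → 3 syllables.
/e…i/ gap (V1→V2): /h/ → onset of the next syllable (single consonants are always licit onsets).
/i…a/ gap (V2→V3): cluster /rpl/ — the longest permitted-onset suffix is /pl/; onset = /pl/, preceding coda = /r/.
Putting it together: he.hir.pla.
Classifying each syllable: /he/ (open), /hir/ (closed), /pla/ (open).
Open syllables: 2.

2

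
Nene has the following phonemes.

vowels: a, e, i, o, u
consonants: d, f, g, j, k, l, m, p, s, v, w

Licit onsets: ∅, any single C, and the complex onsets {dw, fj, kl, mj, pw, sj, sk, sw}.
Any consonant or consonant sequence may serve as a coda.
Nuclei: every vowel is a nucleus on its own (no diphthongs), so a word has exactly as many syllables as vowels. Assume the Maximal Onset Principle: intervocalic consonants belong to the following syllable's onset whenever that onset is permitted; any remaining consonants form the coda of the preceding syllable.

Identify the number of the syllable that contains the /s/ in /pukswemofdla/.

Nuclei (vowels): u, e, o, a → 4 syllables.
Between /u/ (V1) and /e/ (V2): /ksw/; trying suffixes from longest down, /sw/ is the first permitted one, so coda /k/ | onset /sw/.
Between /e/ (V2) and /o/ (V3): /m/ → onset of the next syllable (single consonants are always licit onsets).
Between /o/ (V3) and /a/ (V4): /fdl/; trying suffixes from longest down, /l/ is the first permitted one, so coda /fd/ | onset /l/.
Putting it together: puk.swe.mofd.la.
The /s/ is in the onset of syllable 2 (/swe/).

2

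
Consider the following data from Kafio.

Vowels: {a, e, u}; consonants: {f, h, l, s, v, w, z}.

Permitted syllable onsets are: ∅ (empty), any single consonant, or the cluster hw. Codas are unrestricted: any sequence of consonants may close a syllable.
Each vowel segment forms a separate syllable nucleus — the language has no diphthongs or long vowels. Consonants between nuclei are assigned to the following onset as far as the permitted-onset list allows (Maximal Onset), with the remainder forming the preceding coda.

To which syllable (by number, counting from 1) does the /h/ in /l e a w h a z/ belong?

3

The vowels are e, a, a — 3 nuclei, so 3 syllables.
Between /e/ (V1) and /a/ (V2): hiatus — the boundary sits between the two vowels.
Between /a/ (V2) and /a/ (V3): /wh/ — longest licit onset from the right is /h/, leaving /w/ as coda.
Result: le.aw.haz.
The /h/ is in the onset of syllable 3 (/haz/).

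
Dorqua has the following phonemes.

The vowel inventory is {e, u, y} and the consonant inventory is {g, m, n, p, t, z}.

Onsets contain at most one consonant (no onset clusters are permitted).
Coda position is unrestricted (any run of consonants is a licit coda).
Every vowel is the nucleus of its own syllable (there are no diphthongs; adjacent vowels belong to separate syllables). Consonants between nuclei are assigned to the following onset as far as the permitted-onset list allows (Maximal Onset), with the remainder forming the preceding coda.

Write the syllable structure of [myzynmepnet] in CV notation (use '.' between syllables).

CV.CVC.CVC.CVC

Vowels present: y, y, e, e; each is a nucleus, giving 4 syllables.
V1 /y/ – V2 /y/: /z/ → onset of the next syllable (single consonants are always licit onsets).
V2 /y/ – V3 /e/: /nm/; trying suffixes from longest down, /m/ is the first permitted one, so coda /n/ | onset /m/.
V3 /e/ – V4 /e/: /pn/ splits as /p/ + /n/ (/n/ is the longest suffix that is a licit onset).
Putting it together: my.zyn.mep.net.
Mapping each syllable to C/V: /my/ → CV, /zyn/ → CVC, /mep/ → CVC, /net/ → CVC.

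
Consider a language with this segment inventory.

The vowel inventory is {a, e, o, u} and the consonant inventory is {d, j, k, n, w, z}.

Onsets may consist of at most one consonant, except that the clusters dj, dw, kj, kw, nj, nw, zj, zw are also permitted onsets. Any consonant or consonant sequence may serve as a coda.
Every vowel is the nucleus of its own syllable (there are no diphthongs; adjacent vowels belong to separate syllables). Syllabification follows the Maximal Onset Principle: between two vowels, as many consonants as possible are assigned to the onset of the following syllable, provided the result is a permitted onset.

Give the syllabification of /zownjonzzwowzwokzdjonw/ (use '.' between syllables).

zow.njonz.zwow.zwokz.djonw

The vowels are o, o, o, o, o — 5 nuclei, so 5 syllables.
σ1/σ2 boundary: /wnj/ — longest licit onset from the right is /nj/, leaving /w/ as coda.
σ2/σ3 boundary: /nzzw/ — longest licit onset from the right is /zw/, leaving /nz/ as coda.
σ3/σ4 boundary: /wzw/; trying suffixes from longest down, /zw/ is the first permitted one, so coda /w/ | onset /zw/.
σ4/σ5 boundary: /kzdj/ splits as /kz/ + /dj/ (/dj/ is the longest suffix that is a licit onset).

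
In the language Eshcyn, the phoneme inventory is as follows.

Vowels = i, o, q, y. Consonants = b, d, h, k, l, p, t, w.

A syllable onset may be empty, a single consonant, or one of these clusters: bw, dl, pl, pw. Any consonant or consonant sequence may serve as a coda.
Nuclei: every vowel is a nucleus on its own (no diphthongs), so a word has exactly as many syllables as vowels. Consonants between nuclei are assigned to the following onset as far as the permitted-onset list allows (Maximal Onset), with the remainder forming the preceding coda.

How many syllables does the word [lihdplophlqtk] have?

3

Nuclei (vowels): i, o, q → 3 syllables.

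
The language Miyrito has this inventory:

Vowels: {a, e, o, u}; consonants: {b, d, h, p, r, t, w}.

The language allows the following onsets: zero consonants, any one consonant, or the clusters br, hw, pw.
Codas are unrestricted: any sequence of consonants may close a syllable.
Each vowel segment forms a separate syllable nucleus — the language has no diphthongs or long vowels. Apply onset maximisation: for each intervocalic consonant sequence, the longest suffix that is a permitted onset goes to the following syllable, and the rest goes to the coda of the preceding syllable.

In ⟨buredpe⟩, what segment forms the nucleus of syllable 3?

e

Nuclei (vowels): u, e, e → 3 syllables.
The third nucleus (vowel 3 from the left) is /e/.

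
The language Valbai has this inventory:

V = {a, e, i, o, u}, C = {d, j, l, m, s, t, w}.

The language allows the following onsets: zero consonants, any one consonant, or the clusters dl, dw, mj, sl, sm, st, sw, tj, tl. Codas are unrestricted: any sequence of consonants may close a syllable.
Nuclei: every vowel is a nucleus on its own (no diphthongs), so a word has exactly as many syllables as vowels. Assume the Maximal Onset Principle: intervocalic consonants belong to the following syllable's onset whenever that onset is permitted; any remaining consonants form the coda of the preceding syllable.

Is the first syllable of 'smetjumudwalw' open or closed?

open

Nuclei (vowels): e, u, u, a → 4 syllables.
σ1/σ2 boundary: cluster /tj/ — /tj/ is itself a permitted onset, so the whole cluster goes right; preceding coda = ∅.
σ2/σ3 boundary: /m/ → onset of the next syllable (single consonants are always licit onsets).
σ3/σ4 boundary: cluster /dw/ — /dw/ is itself a permitted onset, so the whole cluster goes right; preceding coda = ∅.
Result: sme.tju.mu.dwalw.
Syllable 1 is /sme/; it ends in its nucleus with no coda, so it is open.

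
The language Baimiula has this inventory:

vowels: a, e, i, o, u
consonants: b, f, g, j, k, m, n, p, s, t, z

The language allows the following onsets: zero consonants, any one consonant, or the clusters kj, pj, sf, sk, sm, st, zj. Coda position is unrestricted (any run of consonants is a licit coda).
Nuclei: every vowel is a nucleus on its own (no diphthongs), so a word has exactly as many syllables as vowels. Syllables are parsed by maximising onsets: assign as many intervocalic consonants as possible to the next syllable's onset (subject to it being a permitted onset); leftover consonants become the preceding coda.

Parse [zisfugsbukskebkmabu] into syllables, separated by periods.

The vowels are i, u, u, e, a, u — 6 nuclei, so 6 syllables.
Between /i/ (V1) and /u/ (V2): cluster /sf/ — /sf/ is itself a permitted onset, so the whole cluster goes right; preceding coda = ∅.
Between /u/ (V2) and /u/ (V3): /gsb/ splits as /gs/ + /b/ (/b/ is the longest suffix that is a licit onset).
Between /u/ (V3) and /e/ (V4): /ksk/ — longest licit onset from the right is /sk/, leaving /k/ as coda.
Between /e/ (V4) and /a/ (V5): /bkm/ — longest licit onset from the right is /m/, leaving /bk/ as coda.
Between /a/ (V5) and /u/ (V6): just /b/ — single C goes to the following onset.

zi.sfugs.buk.skebk.ma.bu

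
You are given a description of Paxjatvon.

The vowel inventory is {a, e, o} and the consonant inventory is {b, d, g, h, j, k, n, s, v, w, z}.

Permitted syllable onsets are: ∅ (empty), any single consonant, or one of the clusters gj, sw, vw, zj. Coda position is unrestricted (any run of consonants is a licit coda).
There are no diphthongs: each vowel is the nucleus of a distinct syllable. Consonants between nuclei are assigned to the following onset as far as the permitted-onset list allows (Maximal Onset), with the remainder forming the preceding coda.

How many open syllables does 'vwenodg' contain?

1

Vowels present: e, o; each is a nucleus, giving 2 syllables.
/e…o/ gap (V1→V2): /n/ → onset of the next syllable (single consonants are always licit onsets).
Syllabification: vwe.nodg.
Classifying each syllable: /vwe/ (open), /nodg/ (closed).
Open syllables: 1.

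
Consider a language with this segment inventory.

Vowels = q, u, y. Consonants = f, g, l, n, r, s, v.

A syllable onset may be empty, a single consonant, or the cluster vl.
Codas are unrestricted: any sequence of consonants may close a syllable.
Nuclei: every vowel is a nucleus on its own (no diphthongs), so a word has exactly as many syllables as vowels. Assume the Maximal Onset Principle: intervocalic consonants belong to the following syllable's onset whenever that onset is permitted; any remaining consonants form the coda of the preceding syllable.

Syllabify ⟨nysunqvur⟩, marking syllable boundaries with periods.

Vowels present: y, u, q, u; each is a nucleus, giving 4 syllables.
σ1/σ2 boundary: just /s/ — single C goes to the following onset.
σ2/σ3 boundary: /n/ → onset of the next syllable (single consonants are always licit onsets).
σ3/σ4 boundary: /v/ is a single consonant, so it becomes the next onset.

ny.su.nq.vur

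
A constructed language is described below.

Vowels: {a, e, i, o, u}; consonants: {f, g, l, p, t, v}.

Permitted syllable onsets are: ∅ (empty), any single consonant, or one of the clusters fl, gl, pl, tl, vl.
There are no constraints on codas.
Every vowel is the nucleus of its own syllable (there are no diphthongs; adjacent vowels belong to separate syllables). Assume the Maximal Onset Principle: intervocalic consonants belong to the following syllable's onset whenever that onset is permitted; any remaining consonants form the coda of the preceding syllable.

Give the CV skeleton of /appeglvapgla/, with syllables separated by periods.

Vowels present: a, e, a, a; each is a nucleus, giving 4 syllables.
σ1/σ2 boundary: cluster /pp/ — the longest permitted-onset suffix is /p/; onset = /p/, preceding coda = /p/.
σ2/σ3 boundary: /glv/ — longest licit onset from the right is /v/, leaving /gl/ as coda.
σ3/σ4 boundary: /pgl/ splits as /p/ + /gl/ (/gl/ is the longest suffix that is a licit onset).
Syllabification: ap.pegl.vap.gla.
Mapping each syllable to C/V: /ap/ → VC, /pegl/ → CVCC, /vap/ → CVC, /gla/ → CCV.

VC.CVCC.CVC.CCV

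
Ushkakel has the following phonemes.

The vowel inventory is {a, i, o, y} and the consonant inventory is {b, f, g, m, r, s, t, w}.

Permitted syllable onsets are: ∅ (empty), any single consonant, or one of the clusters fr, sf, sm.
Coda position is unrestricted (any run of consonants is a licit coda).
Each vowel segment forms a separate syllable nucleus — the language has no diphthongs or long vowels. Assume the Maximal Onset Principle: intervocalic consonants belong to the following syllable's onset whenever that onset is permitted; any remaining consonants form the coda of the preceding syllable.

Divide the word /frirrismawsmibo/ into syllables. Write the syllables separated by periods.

Nuclei (vowels): i, i, a, i, o → 5 syllables.
/i…i/ gap (V1→V2): cluster /rr/ — the longest permitted-onset suffix is /r/; onset = /r/, preceding coda = /r/.
/i…a/ gap (V2→V3): /sm/ — entire cluster is a permitted onset → onset /sm/, coda ∅.
/a…i/ gap (V3→V4): /wsm/ — longest licit onset from the right is /sm/, leaving /w/ as coda.
/i…o/ gap (V4→V5): /b/ → onset of the next syllable (single consonants are always licit onsets).

frir.ri.smaw.smi.bo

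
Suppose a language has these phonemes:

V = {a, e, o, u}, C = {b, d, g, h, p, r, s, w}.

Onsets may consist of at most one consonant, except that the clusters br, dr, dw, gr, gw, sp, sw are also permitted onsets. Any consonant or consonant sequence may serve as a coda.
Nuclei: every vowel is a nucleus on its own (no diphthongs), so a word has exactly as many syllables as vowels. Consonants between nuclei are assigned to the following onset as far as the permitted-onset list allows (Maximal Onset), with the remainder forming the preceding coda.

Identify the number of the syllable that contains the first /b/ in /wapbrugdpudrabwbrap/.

Vowels present: a, u, u, a, a; each is a nucleus, giving 5 syllables.
/a…u/ gap (V1→V2): /pbr/ splits as /p/ + /br/ (/br/ is the longest suffix that is a licit onset).
/u…u/ gap (V2→V3): /gdp/; trying suffixes from longest down, /p/ is the first permitted one, so coda /gd/ | onset /p/.
/u…a/ gap (V3→V4): cluster /dr/ — /dr/ is itself a permitted onset, so the whole cluster goes right; preceding coda = ∅.
/a…a/ gap (V4→V5): cluster /bwbr/ — the longest permitted-onset suffix is /br/; onset = /br/, preceding coda = /bw/.
So the parse is wap.brugd.pu.drabw.brap.
The first /b/ is in the onset of syllable 2 (/brugd/).

2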